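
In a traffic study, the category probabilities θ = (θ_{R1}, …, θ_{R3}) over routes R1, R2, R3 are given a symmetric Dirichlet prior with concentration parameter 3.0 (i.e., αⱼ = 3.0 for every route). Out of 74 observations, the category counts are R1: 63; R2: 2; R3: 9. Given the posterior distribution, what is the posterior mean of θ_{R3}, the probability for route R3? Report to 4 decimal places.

0.1446

The Dirichlet prior is conjugate to the Multinomial likelihood: each posterior αⱼ = prior αⱼ + observed count nⱼ.
Posterior concentration: (66.0, 5.0, 12.0), total = 83.0.
E[θ_{R3}|data] = α_{R3}/Σα = 12.0/83.0 = 0.1446.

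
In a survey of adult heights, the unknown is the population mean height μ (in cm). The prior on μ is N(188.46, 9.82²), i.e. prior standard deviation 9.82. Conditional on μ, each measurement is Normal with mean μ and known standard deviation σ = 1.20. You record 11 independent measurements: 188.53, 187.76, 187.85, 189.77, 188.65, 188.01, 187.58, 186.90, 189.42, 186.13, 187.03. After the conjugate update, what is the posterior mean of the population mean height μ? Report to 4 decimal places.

For Normal data with known variance σ², a Normal(μ₀, σ₀²) prior on μ is conjugate. Posterior precision = 1/σ₀² + n/σ²; posterior mean is the precision-weighted average of μ₀ and x̄.
Σxᵢ = 188.53 + 187.76 + 187.85 + 189.77 + 188.65 + 188.01 + 187.58 + 186.90 + 189.42 + 186.13 + 187.03 = 2067.63, so n·x̄ = 2067.63.
σ₀² = 9.82² = 96.4324, σ² = 1.20² = 1.44; σ² + n·σ₀² = 1.44 + 11·96.4324 = 1062.1964.
Posterior mean = (μ₀/σ₀² + n·x̄/σ²)/(1/σ₀² + n/σ²) = (σ²·μ₀ + σ₀²·n·x̄)/(σ² + n·σ₀²) = (1.44·188.46 + 96.4324·2067.63)/1062.1964 = 199657.905612/1062.1964 = 187.9670.

187.9670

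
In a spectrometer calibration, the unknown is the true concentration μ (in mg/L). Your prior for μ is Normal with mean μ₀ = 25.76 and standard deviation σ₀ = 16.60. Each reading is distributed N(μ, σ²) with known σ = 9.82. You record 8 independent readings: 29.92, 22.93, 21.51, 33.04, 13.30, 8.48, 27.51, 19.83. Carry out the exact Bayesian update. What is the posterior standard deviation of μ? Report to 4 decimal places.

For Normal data with known variance σ², a Normal(μ₀, σ₀²) prior on μ is conjugate. Posterior precision = 1/σ₀² + n/σ²; posterior mean is the precision-weighted average of μ₀ and x̄.
σ₀² = 16.60² = 275.56, σ² = 9.82² = 96.4324; σ² + n·σ₀² = 96.4324 + 8·275.56 = 2300.9124.
Posterior precision = 1/σ₀² + n/σ² = 1/275.56 + 8/96.4324 = (σ² + n·σ₀²)/(σ₀²σ²) = 2300.9124/(275.56·96.4324); posterior variance σₙ² = σ₀²σ²/(σ² + n·σ₀²) = 275.56·96.4324/2300.9124 = 11.548859.
Posterior SD = √σₙ² = √(275.56·96.4324/2300.9124) = 3.3984.

3.3984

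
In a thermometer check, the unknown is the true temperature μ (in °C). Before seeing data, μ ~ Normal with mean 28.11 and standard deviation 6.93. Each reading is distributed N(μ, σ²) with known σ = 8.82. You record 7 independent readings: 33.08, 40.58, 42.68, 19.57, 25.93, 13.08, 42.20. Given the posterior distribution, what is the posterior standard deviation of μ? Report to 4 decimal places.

For Normal data with known variance σ², a Normal(μ₀, σ₀²) prior on μ is conjugate. Posterior precision = 1/σ₀² + n/σ²; posterior mean is the precision-weighted average of μ₀ and x̄.
σ₀² = 6.93² = 48.0249, σ² = 8.82² = 77.7924; σ² + n·σ₀² = 77.7924 + 7·48.0249 = 413.9667.
Posterior precision = 1/σ₀² + n/σ² = 1/48.0249 + 7/77.7924 = (σ² + n·σ₀²)/(σ₀²σ²) = 413.9667/(48.0249·77.7924); posterior variance σₙ² = σ₀²σ²/(σ² + n·σ₀²) = 48.0249·77.7924/413.9667 = 9.024813.
Posterior SD = √σₙ² = √(48.0249·77.7924/413.9667) = 3.0041.

3.0041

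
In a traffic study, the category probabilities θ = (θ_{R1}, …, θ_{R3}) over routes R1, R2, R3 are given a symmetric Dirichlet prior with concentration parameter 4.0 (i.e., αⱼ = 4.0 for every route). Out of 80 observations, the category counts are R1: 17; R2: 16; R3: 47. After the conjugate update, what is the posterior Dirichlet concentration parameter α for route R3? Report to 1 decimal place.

The Dirichlet prior is conjugate to the Multinomial likelihood: each posterior αⱼ = prior αⱼ + observed count nⱼ.
Posterior concentration: (21.0, 20.0, 51.0), total = 92.0.
α_{R3} = 4.0 + 47 = 51.0.

51.0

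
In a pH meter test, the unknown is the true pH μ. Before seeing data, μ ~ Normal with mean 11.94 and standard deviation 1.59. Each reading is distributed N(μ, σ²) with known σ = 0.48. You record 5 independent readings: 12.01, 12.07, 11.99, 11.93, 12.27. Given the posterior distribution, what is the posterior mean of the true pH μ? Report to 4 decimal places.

12.0520

For Normal data with known variance σ², a Normal(μ₀, σ₀²) prior on μ is conjugate. Posterior precision = 1/σ₀² + n/σ²; posterior mean is the precision-weighted average of μ₀ and x̄.
Σxᵢ = 12.01 + 12.07 + 11.99 + 11.93 + 12.27 = 60.27, so n·x̄ = 60.27.
σ₀² = 1.59² = 2.5281, σ² = 0.48² = 0.2304; σ² + n·σ₀² = 0.2304 + 5·2.5281 = 12.8709.
Posterior mean = (μ₀/σ₀² + n·x̄/σ²)/(1/σ₀² + n/σ²) = (σ²·μ₀ + σ₀²·n·x̄)/(σ² + n·σ₀²) = (0.2304·11.94 + 2.5281·60.27)/12.8709 = 155.119563/12.8709 = 12.0520.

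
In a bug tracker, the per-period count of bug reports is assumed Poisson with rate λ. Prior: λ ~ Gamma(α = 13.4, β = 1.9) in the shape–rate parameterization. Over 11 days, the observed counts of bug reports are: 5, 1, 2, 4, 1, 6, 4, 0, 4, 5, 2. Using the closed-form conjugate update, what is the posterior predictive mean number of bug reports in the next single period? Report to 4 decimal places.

With a Gamma(shape α, rate β) prior, the Poisson likelihood is conjugate: the posterior is Gamma(α + ΣXᵢ, β + n).
Sum of counts S = 34 over n = 11 days.
Posterior: Gamma(α+S, β+n) = Gamma(13.4+34, 1.9+11) = Gamma(47.4, 12.9).
The predictive distribution for one future period is NegBinom with mean α/β = 3.6744.

3.6744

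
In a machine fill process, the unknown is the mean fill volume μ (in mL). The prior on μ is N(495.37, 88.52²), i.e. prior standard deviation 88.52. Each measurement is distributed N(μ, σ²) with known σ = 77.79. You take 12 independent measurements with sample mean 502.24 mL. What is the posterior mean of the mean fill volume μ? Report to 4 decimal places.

501.8246

For Normal data with known variance σ², a Normal(μ₀, σ₀²) prior on μ is conjugate. Posterior precision = 1/σ₀² + n/σ²; posterior mean is the precision-weighted average of μ₀ and x̄.
n·x̄ = 12·502.24 = 6026.88.
σ₀² = 88.52² = 7835.7904, σ² = 77.79² = 6051.2841; σ² + n·σ₀² = 6051.2841 + 12·7835.7904 = 100080.7689.
Posterior mean = (μ₀/σ₀² + n·x̄/σ²)/(1/σ₀² + n/σ²) = (σ²·μ₀ + σ₀²·n·x̄)/(σ² + n·σ₀²) = (6051.2841·495.37 + 7835.7904·6026.88)/100080.7689 = 50222993.050569/100080.7689 = 501.8246.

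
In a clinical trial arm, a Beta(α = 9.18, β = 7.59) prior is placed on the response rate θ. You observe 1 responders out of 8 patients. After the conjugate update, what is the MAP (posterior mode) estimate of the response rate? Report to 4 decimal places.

The Beta prior is conjugate to a Binomial/Bernoulli likelihood; the update adds successes to α and failures to β.
Posterior: Beta(α+k, β+n−k) = Beta(9.18+1, 7.59+7) = Beta(10.18, 14.59).
Mode of Beta(a,b) for a,b>1 is (a−1)/(a+b−2) = 9.18/22.77 = 0.4032.

0.4032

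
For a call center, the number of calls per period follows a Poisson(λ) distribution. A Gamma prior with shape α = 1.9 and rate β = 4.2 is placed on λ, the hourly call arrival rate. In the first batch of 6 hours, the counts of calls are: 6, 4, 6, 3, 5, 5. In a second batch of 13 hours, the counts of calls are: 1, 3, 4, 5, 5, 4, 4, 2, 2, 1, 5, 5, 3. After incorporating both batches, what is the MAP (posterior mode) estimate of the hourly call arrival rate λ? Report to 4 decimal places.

With a Gamma(shape α, rate β) prior, the Poisson likelihood is conjugate: the posterior is Gamma(α + ΣXᵢ, β + n).
Batch 1: sum of counts S = 29 over n = 6 hours.
After batch 1: Gamma(α+S, β+n) = Gamma(1.9+29, 4.2+6) = Gamma(30.9, 10.2).
Batch 2: sum of counts S = 44 over n = 13 hours.
After batch 2: Gamma(α+S, β+n) = Gamma(30.9+44, 10.2+13) = Gamma(74.9, 23.2).
Mode of Gamma(α,β) for α≥1 is (α−1)/β = 73.9/23.2 = 3.1853.

3.1853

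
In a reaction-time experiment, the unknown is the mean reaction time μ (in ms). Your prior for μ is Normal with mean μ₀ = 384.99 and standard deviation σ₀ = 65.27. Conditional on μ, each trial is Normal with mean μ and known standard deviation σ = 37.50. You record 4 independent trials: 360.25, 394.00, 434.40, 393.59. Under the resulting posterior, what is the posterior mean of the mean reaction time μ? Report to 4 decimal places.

For Normal data with known variance σ², a Normal(μ₀, σ₀²) prior on μ is conjugate. Posterior precision = 1/σ₀² + n/σ²; posterior mean is the precision-weighted average of μ₀ and x̄.
Σxᵢ = 360.25 + 394.00 + 434.40 + 393.59 = 1582.24, so n·x̄ = 1582.24.
σ₀² = 65.27² = 4260.1729, σ² = 37.50² = 1406.25; σ² + n·σ₀² = 1406.25 + 4·4260.1729 = 18446.9416.
Posterior mean = (μ₀/σ₀² + n·x̄/σ²)/(1/σ₀² + n/σ²) = (σ²·μ₀ + σ₀²·n·x̄)/(σ² + n·σ₀²) = (1406.25·384.99 + 4260.1729·1582.24)/18446.9416 = 7282008.156796/18446.9416 = 394.7542.

394.7542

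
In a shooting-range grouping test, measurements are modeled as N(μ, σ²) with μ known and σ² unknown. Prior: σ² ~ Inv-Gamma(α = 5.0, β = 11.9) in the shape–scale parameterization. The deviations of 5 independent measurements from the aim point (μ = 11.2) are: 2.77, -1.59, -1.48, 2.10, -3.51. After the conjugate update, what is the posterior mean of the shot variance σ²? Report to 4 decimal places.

With known mean μ and an Inverse-Gamma(α, β) prior on σ², the Normal likelihood is conjugate: posterior is Inv-Gamma(α + n/2, β + Σ(xᵢ−μ)²/2).
Σ(xᵢ−μ)² = (2.77)² + (-1.59)² + (-1.48)² + (2.10)² + (-3.51)² = 29.1215.
Posterior: Inv-Gamma(5.0 + 5/2, 11.9 + 29.1215/2) = Inv-Gamma(7.50, 26.46075).
E[σ²|data] = β/(α−1) = 26.46075/6.50 = 4.0709.

4.0709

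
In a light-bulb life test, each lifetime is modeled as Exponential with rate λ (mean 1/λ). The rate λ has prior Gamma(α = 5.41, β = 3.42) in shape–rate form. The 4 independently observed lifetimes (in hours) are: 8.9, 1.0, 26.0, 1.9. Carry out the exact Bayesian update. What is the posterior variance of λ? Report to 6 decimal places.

0.005538

With a Gamma(shape α, rate β) prior on the exponential rate λ, the posterior after n observations with total T = Σxᵢ is Gamma(α+n, β+T).
Sum of observations T = 37.8 hours; n = 4.
Posterior: Gamma(5.41+4, 3.42+37.8) = Gamma(9.41, 41.22).
Var = α/β² = 0.005538.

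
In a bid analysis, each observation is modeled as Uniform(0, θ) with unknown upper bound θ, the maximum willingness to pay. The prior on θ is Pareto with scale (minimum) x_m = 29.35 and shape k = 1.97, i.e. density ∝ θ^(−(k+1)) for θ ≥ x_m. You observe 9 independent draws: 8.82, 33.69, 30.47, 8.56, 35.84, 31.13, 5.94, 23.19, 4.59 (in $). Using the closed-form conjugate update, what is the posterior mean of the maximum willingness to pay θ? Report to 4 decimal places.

39.4348

A Pareto(scale x_m, shape k) prior on the upper bound θ of Uniform(0, θ) is conjugate: posterior is Pareto(max(x_m, max xᵢ), k + n).
Sample maximum = 35.84; prior scale x_m = 29.35 → posterior scale = max = 35.84.
Posterior shape = 1.97 + 9 = 10.97.
E[θ|data] = k·x_m/(k−1) = 10.97·35.84/9.97 = 39.4348.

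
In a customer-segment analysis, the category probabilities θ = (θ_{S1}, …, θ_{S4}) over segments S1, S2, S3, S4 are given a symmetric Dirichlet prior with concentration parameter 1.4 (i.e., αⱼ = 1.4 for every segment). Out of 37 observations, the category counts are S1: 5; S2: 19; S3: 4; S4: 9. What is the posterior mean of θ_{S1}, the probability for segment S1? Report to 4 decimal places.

The Dirichlet prior is conjugate to the Multinomial likelihood: each posterior αⱼ = prior αⱼ + observed count nⱼ.
Posterior concentration: (6.4, 20.4, 5.4, 10.4), total = 42.6.
E[θ_{S1}|data] = α_{S1}/Σα = 6.4/42.6 = 0.1502.

0.1502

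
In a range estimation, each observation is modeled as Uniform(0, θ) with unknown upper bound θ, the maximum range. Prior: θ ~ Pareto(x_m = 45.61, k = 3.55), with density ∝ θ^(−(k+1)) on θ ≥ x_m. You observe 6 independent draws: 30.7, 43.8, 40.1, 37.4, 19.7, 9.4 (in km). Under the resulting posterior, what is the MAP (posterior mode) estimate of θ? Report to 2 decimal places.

A Pareto(scale x_m, shape k) prior on the upper bound θ of Uniform(0, θ) is conjugate: posterior is Pareto(max(x_m, max xᵢ), k + n).
Sample maximum = 43.8; prior scale x_m = 45.61 → posterior scale = max = 45.61.
Posterior shape = 3.55 + 6 = 9.55.
The Pareto density is decreasing on [x_m, ∞), so the mode is x_m = 45.61.

45.61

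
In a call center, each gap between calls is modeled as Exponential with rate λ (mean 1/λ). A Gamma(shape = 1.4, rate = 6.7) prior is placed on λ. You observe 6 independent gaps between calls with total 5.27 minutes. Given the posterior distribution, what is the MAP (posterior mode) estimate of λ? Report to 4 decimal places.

With a Gamma(shape α, rate β) prior on the exponential rate λ, the posterior after n observations with total T = Σxᵢ is Gamma(α+n, β+T).
Posterior: Gamma(1.4+6, 6.7+5.27) = Gamma(7.4, 11.97).
Mode = (α−1)/β = 0.5347.

0.5347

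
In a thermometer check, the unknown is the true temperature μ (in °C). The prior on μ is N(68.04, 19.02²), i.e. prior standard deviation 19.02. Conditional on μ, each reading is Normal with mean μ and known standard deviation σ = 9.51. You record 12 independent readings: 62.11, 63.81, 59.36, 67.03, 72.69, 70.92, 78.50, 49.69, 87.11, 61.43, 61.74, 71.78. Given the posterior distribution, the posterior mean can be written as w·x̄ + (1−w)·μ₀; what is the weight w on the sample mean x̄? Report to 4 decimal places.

For Normal data with known variance σ², a Normal(μ₀, σ₀²) prior on μ is conjugate. Posterior precision = 1/σ₀² + n/σ²; posterior mean is the precision-weighted average of μ₀ and x̄.
σ₀² = 19.02² = 361.7604, σ² = 9.51² = 90.4401. Prior precision 1/σ₀² = 1/361.7604; data precision n/σ² = 12/90.4401.
w = (n/σ²)/(1/σ₀² + n/σ²) = n·σ₀²/(σ² + n·σ₀²) = 12·361.7604/(90.4401 + 12·361.7604) = 4341.1248/4431.5649 = 0.9796.

0.9796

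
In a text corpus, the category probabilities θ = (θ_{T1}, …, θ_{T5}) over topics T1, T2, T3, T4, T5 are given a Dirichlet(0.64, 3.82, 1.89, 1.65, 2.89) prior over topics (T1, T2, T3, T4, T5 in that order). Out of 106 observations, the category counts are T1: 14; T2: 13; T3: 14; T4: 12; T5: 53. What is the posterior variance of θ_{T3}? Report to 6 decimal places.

The Dirichlet prior is conjugate to the Multinomial likelihood: each posterior αⱼ = prior αⱼ + observed count nⱼ.
Posterior concentration: (14.64, 16.82, 15.89, 13.65, 55.89), total = 116.89.
Var[θ_j] = α_j(Σα−α_j)/((Σα)²(Σα+1)) = 15.89·101.00/(116.89²·117.89) = 0.000996.

0.000996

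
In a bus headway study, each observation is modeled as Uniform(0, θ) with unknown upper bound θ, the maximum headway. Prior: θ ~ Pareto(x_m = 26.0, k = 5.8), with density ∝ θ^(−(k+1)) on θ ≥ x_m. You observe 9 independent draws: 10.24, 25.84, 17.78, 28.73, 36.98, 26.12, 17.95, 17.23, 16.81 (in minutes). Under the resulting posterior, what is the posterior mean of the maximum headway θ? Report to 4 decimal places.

39.6597

A Pareto(scale x_m, shape k) prior on the upper bound θ of Uniform(0, θ) is conjugate: posterior is Pareto(max(x_m, max xᵢ), k + n).
Sample maximum = 36.98; prior scale x_m = 26.0 → posterior scale = max = 36.98.
Posterior shape = 5.8 + 9 = 14.8.
E[θ|data] = k·x_m/(k−1) = 14.8·36.98/13.8 = 39.6597.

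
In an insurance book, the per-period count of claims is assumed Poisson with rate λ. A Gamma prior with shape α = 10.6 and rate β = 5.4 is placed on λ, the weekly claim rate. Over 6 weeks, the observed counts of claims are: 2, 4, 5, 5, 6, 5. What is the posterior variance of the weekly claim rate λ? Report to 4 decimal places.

0.2893

With a Gamma(shape α, rate β) prior, the Poisson likelihood is conjugate: the posterior is Gamma(α + ΣXᵢ, β + n).
Sum of counts S = 27 over n = 6 weeks.
Posterior: Gamma(α+S, β+n) = Gamma(10.6+27, 5.4+6) = Gamma(37.6, 11.4).
Var = α/β² = 37.6/11.4² = 0.2893.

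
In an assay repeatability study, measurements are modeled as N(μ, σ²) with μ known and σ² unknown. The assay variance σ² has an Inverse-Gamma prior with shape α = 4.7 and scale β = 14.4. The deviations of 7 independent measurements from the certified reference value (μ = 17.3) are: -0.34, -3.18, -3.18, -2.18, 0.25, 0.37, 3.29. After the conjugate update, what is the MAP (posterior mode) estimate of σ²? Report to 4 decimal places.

With known mean μ and an Inverse-Gamma(α, β) prior on σ², the Normal likelihood is conjugate: posterior is Inv-Gamma(α + n/2, β + Σ(xᵢ−μ)²/2).
Σ(xᵢ−μ)² = (-0.34)² + (-3.18)² + (-3.18)² + (-2.18)² + (0.25)² + (0.37)² + (3.29)² = 36.1163.
Posterior: Inv-Gamma(4.7 + 7/2, 14.4 + 36.1163/2) = Inv-Gamma(8.20, 32.45815).
Mode = β/(α+1) = 32.45815/9.20 = 3.5281.

3.5281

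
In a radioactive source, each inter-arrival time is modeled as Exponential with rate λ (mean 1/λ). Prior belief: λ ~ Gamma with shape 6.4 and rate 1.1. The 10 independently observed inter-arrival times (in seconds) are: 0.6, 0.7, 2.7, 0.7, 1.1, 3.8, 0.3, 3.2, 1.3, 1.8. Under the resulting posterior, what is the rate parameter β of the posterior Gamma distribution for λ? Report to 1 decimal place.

17.3

With a Gamma(shape α, rate β) prior on the exponential rate λ, the posterior after n observations with total T = Σxᵢ is Gamma(α+n, β+T).
Sum of observations T = 16.2 seconds; n = 10.
Posterior: Gamma(6.4+10, 1.1+16.2) = Gamma(16.4, 17.3).
Posterior β = 17.3.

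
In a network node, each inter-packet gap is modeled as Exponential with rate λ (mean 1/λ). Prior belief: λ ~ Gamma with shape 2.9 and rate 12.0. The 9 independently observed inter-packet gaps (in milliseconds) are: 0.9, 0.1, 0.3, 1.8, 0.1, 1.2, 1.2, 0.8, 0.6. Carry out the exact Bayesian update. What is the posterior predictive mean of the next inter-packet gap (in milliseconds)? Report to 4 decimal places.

1.7431

With a Gamma(shape α, rate β) prior on the exponential rate λ, the posterior after n observations with total T = Σxᵢ is Gamma(α+n, β+T).
Sum of observations T = 7.0 milliseconds; n = 9.
Posterior: Gamma(2.9+9, 12.0+7.0) = Gamma(11.9, 19.0).
The predictive distribution for the next observation is Lomax; its mean is β/(α−1) = 19.0/10.9 = 1.7431.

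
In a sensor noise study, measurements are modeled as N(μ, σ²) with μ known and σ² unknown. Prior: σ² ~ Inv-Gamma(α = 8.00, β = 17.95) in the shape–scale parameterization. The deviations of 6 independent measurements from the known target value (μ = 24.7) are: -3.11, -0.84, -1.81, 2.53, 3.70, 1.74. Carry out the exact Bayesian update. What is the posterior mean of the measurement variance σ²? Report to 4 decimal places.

With known mean μ and an Inverse-Gamma(α, β) prior on σ², the Normal likelihood is conjugate: posterior is Inv-Gamma(α + n/2, β + Σ(xᵢ−μ)²/2).
Σ(xᵢ−μ)² = (-3.11)² + (-0.84)² + (-1.81)² + (2.53)² + (3.70)² + (1.74)² = 36.7723.
Posterior: Inv-Gamma(8.00 + 6/2, 17.95 + 36.7723/2) = Inv-Gamma(11.00, 36.33615).
E[σ²|data] = β/(α−1) = 36.33615/10.00 = 3.6336.

3.6336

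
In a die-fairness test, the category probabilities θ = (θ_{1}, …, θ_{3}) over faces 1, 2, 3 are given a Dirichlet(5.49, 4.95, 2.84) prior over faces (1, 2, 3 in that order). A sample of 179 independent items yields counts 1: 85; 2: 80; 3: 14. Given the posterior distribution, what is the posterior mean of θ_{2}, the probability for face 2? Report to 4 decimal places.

0.4418

The Dirichlet prior is conjugate to the Multinomial likelihood: each posterior αⱼ = prior αⱼ + observed count nⱼ.
Posterior concentration: (90.49, 84.95, 16.84), total = 192.28.
E[θ_{2}|data] = α_{2}/Σα = 84.95/192.28 = 0.4418.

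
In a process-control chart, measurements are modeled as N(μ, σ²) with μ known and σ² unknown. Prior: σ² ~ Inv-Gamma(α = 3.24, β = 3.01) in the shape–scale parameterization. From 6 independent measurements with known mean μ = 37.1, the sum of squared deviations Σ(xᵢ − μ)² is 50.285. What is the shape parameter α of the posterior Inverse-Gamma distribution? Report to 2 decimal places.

6.24

With known mean μ and an Inverse-Gamma(α, β) prior on σ², the Normal likelihood is conjugate: posterior is Inv-Gamma(α + n/2, β + Σ(xᵢ−μ)²/2).
Posterior: Inv-Gamma(3.24 + 6/2, 3.01 + 50.285/2) = Inv-Gamma(6.24, 28.1525).
Posterior α = 6.24.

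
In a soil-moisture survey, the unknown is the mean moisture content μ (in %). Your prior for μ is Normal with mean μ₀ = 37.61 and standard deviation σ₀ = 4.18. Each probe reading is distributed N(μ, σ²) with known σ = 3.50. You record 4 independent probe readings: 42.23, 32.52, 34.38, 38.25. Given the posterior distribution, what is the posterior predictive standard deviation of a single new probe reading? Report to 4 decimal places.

3.8543

For Normal data with known variance σ², a Normal(μ₀, σ₀²) prior on μ is conjugate. Posterior precision = 1/σ₀² + n/σ²; posterior mean is the precision-weighted average of μ₀ and x̄.
σ₀² = 4.18² = 17.4724, σ² = 3.50² = 12.25; σ² + n·σ₀² = 12.25 + 4·17.4724 = 82.1396.
Posterior precision = 1/σ₀² + n/σ² = 1/17.4724 + 4/12.25 = (σ² + n·σ₀²)/(σ₀²σ²) = 82.1396/(17.4724·12.25); posterior variance σₙ² = σ₀²σ²/(σ² + n·σ₀²) = 17.4724·12.25/82.1396 = 2.605770.
Predictive variance for one new observation = σₙ² + σ² = 17.4724·12.25/82.1396 + 12.25 = σ²·(σ₀² + 82.1396)/82.1396 = 12.25·99.612/82.1396 = 14.855770; SD = √(12.25·99.612/82.1396) = 3.8543.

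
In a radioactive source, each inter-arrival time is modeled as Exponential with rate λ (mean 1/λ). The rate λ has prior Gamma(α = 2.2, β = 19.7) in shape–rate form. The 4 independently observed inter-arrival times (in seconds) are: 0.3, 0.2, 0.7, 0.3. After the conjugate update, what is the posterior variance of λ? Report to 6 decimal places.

With a Gamma(shape α, rate β) prior on the exponential rate λ, the posterior after n observations with total T = Σxᵢ is Gamma(α+n, β+T).
Sum of observations T = 1.5 seconds; n = 4.
Posterior: Gamma(2.2+4, 19.7+1.5) = Gamma(6.2, 21.2).
Var = α/β² = 0.013795.

0.013795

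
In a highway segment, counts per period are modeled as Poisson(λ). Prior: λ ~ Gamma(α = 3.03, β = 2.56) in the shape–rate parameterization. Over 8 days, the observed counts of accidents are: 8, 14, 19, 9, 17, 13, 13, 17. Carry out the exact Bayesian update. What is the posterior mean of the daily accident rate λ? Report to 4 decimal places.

With a Gamma(shape α, rate β) prior, the Poisson likelihood is conjugate: the posterior is Gamma(α + ΣXᵢ, β + n).
Sum of counts S = 110 over n = 8 days.
Posterior: Gamma(α+S, β+n) = Gamma(3.03+110, 2.56+8) = Gamma(113.03, 10.56).
Posterior mean = α/β = 113.03/10.56 = 10.7036.

10.7036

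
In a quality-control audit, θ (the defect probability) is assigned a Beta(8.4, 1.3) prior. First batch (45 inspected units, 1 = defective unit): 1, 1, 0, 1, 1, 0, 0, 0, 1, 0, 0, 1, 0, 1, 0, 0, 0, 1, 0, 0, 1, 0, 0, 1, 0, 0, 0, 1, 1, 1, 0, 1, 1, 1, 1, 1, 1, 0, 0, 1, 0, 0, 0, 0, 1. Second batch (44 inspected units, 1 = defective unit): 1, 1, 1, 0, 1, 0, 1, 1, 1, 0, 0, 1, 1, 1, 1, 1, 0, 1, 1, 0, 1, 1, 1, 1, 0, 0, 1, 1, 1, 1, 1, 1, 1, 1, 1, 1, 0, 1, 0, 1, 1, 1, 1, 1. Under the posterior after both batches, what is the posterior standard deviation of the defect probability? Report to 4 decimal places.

0.0480

The Beta prior is conjugate to a Binomial/Bernoulli likelihood; the update adds successes to α and failures to β.
After batch 1: Beta(8.4+21, 1.3+24) = Beta(29.4, 25.3).
After batch 2: Beta(29.4+34, 25.3+10) = Beta(63.4, 35.3).
Var = αβ/((α+β)²(α+β+1)) = 63.4·35.3/(98.7²·99.7) = 0.00230428; SD = √0.00230428 = 0.0480.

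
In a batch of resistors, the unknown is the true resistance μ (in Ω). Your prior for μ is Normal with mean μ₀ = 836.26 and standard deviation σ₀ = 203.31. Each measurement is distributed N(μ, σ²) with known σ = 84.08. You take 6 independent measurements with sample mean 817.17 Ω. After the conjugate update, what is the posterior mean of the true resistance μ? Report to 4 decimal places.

817.6991

For Normal data with known variance σ², a Normal(μ₀, σ₀²) prior on μ is conjugate. Posterior precision = 1/σ₀² + n/σ²; posterior mean is the precision-weighted average of μ₀ and x̄.
n·x̄ = 6·817.17 = 4903.02.
σ₀² = 203.31² = 41334.9561, σ² = 84.08² = 7069.4464; σ² + n·σ₀² = 7069.4464 + 6·41334.9561 = 255079.183.
Posterior mean = (μ₀/σ₀² + n·x̄/σ²)/(1/σ₀² + n/σ²) = (σ²·μ₀ + σ₀²·n·x̄)/(σ² + n·σ₀²) = (7069.4464·836.26 + 41334.9561·4903.02)/255079.183 = 208578011.703886/255079.183 = 817.6991.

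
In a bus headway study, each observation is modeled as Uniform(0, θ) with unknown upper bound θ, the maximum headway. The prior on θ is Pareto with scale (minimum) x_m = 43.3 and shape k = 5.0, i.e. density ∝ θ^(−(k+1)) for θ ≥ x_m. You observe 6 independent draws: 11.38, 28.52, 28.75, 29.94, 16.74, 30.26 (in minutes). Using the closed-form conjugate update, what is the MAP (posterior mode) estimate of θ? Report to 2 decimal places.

A Pareto(scale x_m, shape k) prior on the upper bound θ of Uniform(0, θ) is conjugate: posterior is Pareto(max(x_m, max xᵢ), k + n).
Sample maximum = 30.26; prior scale x_m = 43.3 → posterior scale = max = 43.30.
Posterior shape = 5.0 + 6 = 11.0.
The Pareto density is decreasing on [x_m, ∞), so the mode is x_m = 43.30.

43.30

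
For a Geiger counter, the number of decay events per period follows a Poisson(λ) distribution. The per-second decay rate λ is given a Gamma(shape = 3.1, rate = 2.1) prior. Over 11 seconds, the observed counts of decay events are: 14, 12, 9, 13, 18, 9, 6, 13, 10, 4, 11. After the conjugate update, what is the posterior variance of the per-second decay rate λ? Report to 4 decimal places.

With a Gamma(shape α, rate β) prior, the Poisson likelihood is conjugate: the posterior is Gamma(α + ΣXᵢ, β + n).
Sum of counts S = 119 over n = 11 seconds.
Posterior: Gamma(α+S, β+n) = Gamma(3.1+119, 2.1+11) = Gamma(122.1, 13.1).
Var = α/β² = 122.1/13.1² = 0.7115.

0.7115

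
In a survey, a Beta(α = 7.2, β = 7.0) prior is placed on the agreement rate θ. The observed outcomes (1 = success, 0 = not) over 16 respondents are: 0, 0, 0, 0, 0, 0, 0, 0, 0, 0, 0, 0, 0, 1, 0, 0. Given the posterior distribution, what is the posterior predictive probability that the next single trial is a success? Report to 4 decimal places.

The Beta prior is conjugate to a Binomial/Bernoulli likelihood; the update adds successes to α and failures to β.
Posterior: Beta(α+k, β+n−k) = Beta(7.2+1, 7.0+15) = Beta(8.2, 22.0).
For a single future Bernoulli trial, P(success | data) = α/(α+β) = 0.2715.

0.2715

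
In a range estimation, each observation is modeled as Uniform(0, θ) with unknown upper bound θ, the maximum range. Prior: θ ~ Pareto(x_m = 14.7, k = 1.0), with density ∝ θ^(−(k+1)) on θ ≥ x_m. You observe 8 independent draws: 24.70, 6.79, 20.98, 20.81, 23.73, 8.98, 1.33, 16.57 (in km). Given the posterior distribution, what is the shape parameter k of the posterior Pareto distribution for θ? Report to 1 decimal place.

A Pareto(scale x_m, shape k) prior on the upper bound θ of Uniform(0, θ) is conjugate: posterior is Pareto(max(x_m, max xᵢ), k + n).
Sample maximum = 24.70; prior scale x_m = 14.7 → posterior scale = max = 24.70.
Posterior shape = 1.0 + 8 = 9.0.
Posterior shape k = 9.0.

9.0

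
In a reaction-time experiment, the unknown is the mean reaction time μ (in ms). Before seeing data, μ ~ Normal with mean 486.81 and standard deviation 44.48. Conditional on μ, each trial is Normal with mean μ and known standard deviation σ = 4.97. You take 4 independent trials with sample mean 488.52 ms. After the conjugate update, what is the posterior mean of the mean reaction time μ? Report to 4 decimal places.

488.5147

For Normal data with known variance σ², a Normal(μ₀, σ₀²) prior on μ is conjugate. Posterior precision = 1/σ₀² + n/σ²; posterior mean is the precision-weighted average of μ₀ and x̄.
n·x̄ = 4·488.52 = 1954.08.
σ₀² = 44.48² = 1978.4704, σ² = 4.97² = 24.7009; σ² + n·σ₀² = 24.7009 + 4·1978.4704 = 7938.5825.
Posterior mean = (μ₀/σ₀² + n·x̄/σ²)/(1/σ₀² + n/σ²) = (σ²·μ₀ + σ₀²·n·x̄)/(σ² + n·σ₀²) = (24.7009·486.81 + 1978.4704·1954.08)/7938.5825 = 3878114.084361/7938.5825 = 488.5147.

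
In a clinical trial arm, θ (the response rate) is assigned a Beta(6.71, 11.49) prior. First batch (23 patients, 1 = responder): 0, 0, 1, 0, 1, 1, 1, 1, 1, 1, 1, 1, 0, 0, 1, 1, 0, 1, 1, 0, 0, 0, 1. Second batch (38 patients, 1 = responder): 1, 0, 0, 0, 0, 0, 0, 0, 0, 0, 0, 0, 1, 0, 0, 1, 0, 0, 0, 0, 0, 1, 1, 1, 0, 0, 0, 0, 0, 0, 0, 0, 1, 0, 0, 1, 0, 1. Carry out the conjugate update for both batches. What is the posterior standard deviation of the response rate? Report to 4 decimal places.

The Beta prior is conjugate to a Binomial/Bernoulli likelihood; the update adds successes to α and failures to β.
After batch 1: Beta(6.71+14, 11.49+9) = Beta(20.71, 20.49).
After batch 2: Beta(20.71+9, 20.49+29) = Beta(29.71, 49.49).
Var = αβ/((α+β)²(α+β+1)) = 29.71·49.49/(79.20²·80.20) = 0.00292277; SD = √0.00292277 = 0.0541.

0.0541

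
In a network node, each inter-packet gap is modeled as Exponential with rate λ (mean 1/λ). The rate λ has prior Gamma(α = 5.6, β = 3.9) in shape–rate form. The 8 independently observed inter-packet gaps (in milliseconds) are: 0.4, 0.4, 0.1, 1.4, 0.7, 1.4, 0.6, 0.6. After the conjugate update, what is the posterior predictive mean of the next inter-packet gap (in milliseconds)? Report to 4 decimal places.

With a Gamma(shape α, rate β) prior on the exponential rate λ, the posterior after n observations with total T = Σxᵢ is Gamma(α+n, β+T).
Sum of observations T = 5.6 milliseconds; n = 8.
Posterior: Gamma(5.6+8, 3.9+5.6) = Gamma(13.6, 9.5).
The predictive distribution for the next observation is Lomax; its mean is β/(α−1) = 9.5/12.6 = 0.7540.

0.7540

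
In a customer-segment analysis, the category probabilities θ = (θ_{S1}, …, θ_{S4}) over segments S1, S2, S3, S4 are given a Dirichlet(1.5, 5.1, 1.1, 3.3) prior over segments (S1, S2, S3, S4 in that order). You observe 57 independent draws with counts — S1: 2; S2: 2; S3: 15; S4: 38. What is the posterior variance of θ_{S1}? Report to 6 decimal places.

The Dirichlet prior is conjugate to the Multinomial likelihood: each posterior αⱼ = prior αⱼ + observed count nⱼ.
Posterior concentration: (3.5, 7.1, 16.1, 41.3), total = 68.0.
Var[θ_j] = α_j(Σα−α_j)/((Σα)²(Σα+1)) = 3.5·64.5/(68.0²·69.0) = 0.000708.

0.000708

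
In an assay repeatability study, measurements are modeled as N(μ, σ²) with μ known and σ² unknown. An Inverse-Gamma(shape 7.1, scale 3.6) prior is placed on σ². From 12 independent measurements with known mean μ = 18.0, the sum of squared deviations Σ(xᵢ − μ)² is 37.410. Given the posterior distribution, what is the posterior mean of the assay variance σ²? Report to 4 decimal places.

1.8434

With known mean μ and an Inverse-Gamma(α, β) prior on σ², the Normal likelihood is conjugate: posterior is Inv-Gamma(α + n/2, β + Σ(xᵢ−μ)²/2).
Posterior: Inv-Gamma(7.1 + 12/2, 3.6 + 37.410/2) = Inv-Gamma(13.10, 22.3050).
E[σ²|data] = β/(α−1) = 22.3050/12.10 = 1.8434.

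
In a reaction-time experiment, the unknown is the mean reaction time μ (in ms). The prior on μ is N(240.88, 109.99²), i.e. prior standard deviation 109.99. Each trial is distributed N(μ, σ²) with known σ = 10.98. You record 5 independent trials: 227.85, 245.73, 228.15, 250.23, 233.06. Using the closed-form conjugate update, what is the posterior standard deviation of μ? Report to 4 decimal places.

For Normal data with known variance σ², a Normal(μ₀, σ₀²) prior on μ is conjugate. Posterior precision = 1/σ₀² + n/σ²; posterior mean is the precision-weighted average of μ₀ and x̄.
σ₀² = 109.99² = 12097.8001, σ² = 10.98² = 120.5604; σ² + n·σ₀² = 120.5604 + 5·12097.8001 = 60609.5609.
Posterior precision = 1/σ₀² + n/σ² = 1/12097.8001 + 5/120.5604 = (σ² + n·σ₀²)/(σ₀²σ²) = 60609.5609/(12097.8001·120.5604); posterior variance σₙ² = σ₀²σ²/(σ² + n·σ₀²) = 12097.8001·120.5604/60609.5609 = 24.064118.
Posterior SD = √σₙ² = √(12097.8001·120.5604/60609.5609) = 4.9055.

4.9055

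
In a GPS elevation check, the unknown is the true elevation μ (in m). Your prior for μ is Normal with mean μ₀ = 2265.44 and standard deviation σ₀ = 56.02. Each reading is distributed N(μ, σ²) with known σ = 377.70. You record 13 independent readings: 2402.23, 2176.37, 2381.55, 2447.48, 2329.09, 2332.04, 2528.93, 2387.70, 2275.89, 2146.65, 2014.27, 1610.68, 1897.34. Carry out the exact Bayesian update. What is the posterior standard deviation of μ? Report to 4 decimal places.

49.3999

For Normal data with known variance σ², a Normal(μ₀, σ₀²) prior on μ is conjugate. Posterior precision = 1/σ₀² + n/σ²; posterior mean is the precision-weighted average of μ₀ and x̄.
σ₀² = 56.02² = 3138.2404, σ² = 377.70² = 142657.29; σ² + n·σ₀² = 142657.29 + 13·3138.2404 = 183454.4152.
Posterior precision = 1/σ₀² + n/σ² = 1/3138.2404 + 13/142657.29 = (σ² + n·σ₀²)/(σ₀²σ²) = 183454.4152/(3138.2404·142657.29); posterior variance σₙ² = σ₀²σ²/(σ² + n·σ₀²) = 3138.2404·142657.29/183454.4152 = 2440.349393.
Posterior SD = √σₙ² = √(3138.2404·142657.29/183454.4152) = 49.3999.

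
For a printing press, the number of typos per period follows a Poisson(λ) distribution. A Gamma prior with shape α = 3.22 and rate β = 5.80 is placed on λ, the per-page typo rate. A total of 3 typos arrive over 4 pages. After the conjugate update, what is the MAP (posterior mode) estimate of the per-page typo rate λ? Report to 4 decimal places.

With a Gamma(shape α, rate β) prior, the Poisson likelihood is conjugate: the posterior is Gamma(α + ΣXᵢ, β + n).
Posterior: Gamma(α+S, β+n) = Gamma(3.22+3, 5.80+4) = Gamma(6.22, 9.80).
Mode of Gamma(α,β) for α≥1 is (α−1)/β = 5.22/9.80 = 0.5327.

0.5327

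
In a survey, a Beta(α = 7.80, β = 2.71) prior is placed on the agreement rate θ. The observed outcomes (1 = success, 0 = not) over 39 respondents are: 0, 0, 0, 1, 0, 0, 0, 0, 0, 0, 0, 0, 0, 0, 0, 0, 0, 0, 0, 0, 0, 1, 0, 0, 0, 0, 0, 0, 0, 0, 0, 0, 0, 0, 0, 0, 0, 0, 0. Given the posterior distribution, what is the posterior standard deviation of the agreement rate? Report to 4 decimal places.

0.0561

The Beta prior is conjugate to a Binomial/Bernoulli likelihood; the update adds successes to α and failures to β.
Posterior: Beta(α+k, β+n−k) = Beta(7.80+2, 2.71+37) = Beta(9.80, 39.71).
Var = αβ/((α+β)²(α+β+1)) = 9.80·39.71/(49.51²·50.51) = 0.00314313; SD = √0.00314313 = 0.0561.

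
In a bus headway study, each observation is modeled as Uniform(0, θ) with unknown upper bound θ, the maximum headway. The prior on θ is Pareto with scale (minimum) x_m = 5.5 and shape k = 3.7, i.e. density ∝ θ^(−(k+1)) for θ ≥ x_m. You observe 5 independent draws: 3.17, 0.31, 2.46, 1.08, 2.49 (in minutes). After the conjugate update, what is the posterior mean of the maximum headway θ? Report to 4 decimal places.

6.2143

A Pareto(scale x_m, shape k) prior on the upper bound θ of Uniform(0, θ) is conjugate: posterior is Pareto(max(x_m, max xᵢ), k + n).
Sample maximum = 3.17; prior scale x_m = 5.5 → posterior scale = max = 5.50.
Posterior shape = 3.7 + 5 = 8.7.
E[θ|data] = k·x_m/(k−1) = 8.7·5.50/7.7 = 6.2143.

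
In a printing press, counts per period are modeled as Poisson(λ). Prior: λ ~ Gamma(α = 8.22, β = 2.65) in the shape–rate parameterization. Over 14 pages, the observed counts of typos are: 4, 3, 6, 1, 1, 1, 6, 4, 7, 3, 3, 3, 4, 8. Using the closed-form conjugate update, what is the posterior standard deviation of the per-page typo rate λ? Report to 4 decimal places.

With a Gamma(shape α, rate β) prior, the Poisson likelihood is conjugate: the posterior is Gamma(α + ΣXᵢ, β + n).
Sum of counts S = 54 over n = 14 pages.
Posterior: Gamma(α+S, β+n) = Gamma(8.22+54, 2.65+14) = Gamma(62.22, 16.65).
SD = √α/β = √62.22/16.65 = 0.4738.

0.4738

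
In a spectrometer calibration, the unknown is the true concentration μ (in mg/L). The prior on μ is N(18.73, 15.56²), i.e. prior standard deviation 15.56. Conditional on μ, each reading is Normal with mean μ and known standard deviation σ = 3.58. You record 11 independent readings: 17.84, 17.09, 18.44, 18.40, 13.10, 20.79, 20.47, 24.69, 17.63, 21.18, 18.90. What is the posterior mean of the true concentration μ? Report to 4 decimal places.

For Normal data with known variance σ², a Normal(μ₀, σ₀²) prior on μ is conjugate. Posterior precision = 1/σ₀² + n/σ²; posterior mean is the precision-weighted average of μ₀ and x̄.
Σxᵢ = 17.84 + 17.09 + 18.44 + 18.40 + 13.10 + 20.79 + 20.47 + 24.69 + 17.63 + 21.18 + 18.90 = 208.53, so n·x̄ = 208.53.
σ₀² = 15.56² = 242.1136, σ² = 3.58² = 12.8164; σ² + n·σ₀² = 12.8164 + 11·242.1136 = 2676.066.
Posterior mean = (μ₀/σ₀² + n·x̄/σ²)/(1/σ₀² + n/σ²) = (σ²·μ₀ + σ₀²·n·x̄)/(σ² + n·σ₀²) = (12.8164·18.73 + 242.1136·208.53)/2676.066 = 50728.00018/2676.066 = 18.9562.

18.9562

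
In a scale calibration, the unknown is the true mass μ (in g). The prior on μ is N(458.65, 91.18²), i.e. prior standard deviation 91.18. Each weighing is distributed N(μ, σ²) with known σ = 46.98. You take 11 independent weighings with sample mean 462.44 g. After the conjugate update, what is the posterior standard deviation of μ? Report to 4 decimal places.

For Normal data with known variance σ², a Normal(μ₀, σ₀²) prior on μ is conjugate. Posterior precision = 1/σ₀² + n/σ²; posterior mean is the precision-weighted average of μ₀ and x̄.
σ₀² = 91.18² = 8313.7924, σ² = 46.98² = 2207.1204; σ² + n·σ₀² = 2207.1204 + 11·8313.7924 = 93658.8368.
Posterior precision = 1/σ₀² + n/σ² = 1/8313.7924 + 11/2207.1204 = (σ² + n·σ₀²)/(σ₀²σ²) = 93658.8368/(8313.7924·2207.1204); posterior variance σₙ² = σ₀²σ²/(σ² + n·σ₀²) = 8313.7924·2207.1204/93658.8368 = 195.918948.
Posterior SD = √σₙ² = √(8313.7924·2207.1204/93658.8368) = 13.9971.

13.9971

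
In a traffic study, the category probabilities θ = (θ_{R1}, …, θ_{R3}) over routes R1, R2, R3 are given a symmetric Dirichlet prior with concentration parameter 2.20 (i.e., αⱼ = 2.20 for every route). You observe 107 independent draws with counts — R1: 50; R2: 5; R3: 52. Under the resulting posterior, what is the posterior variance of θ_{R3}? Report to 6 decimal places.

0.002177

The Dirichlet prior is conjugate to the Multinomial likelihood: each posterior αⱼ = prior αⱼ + observed count nⱼ.
Posterior concentration: (52.20, 7.20, 54.20), total = 113.60.
Var[θ_j] = α_j(Σα−α_j)/((Σα)²(Σα+1)) = 54.20·59.40/(113.60²·114.60) = 0.002177.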